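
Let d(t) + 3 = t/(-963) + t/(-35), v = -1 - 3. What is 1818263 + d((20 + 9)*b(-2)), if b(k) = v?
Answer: 61284569068/33705 ≈ 1.8183e+6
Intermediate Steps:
v = -4
b(k) = -4
d(t) = -3 - 998*t/33705 (d(t) = -3 + (t/(-963) + t/(-35)) = -3 + (t*(-1/963) + t*(-1/35)) = -3 + (-t/963 - t/35) = -3 - 998*t/33705)
1818263 + d((20 + 9)*b(-2)) = 1818263 + (-3 - 998*(20 + 9)*(-4)/33705) = 1818263 + (-3 - 28942*(-4)/33705) = 1818263 + (-3 - 998/33705*(-116)) = 1818263 + (-3 + 115768/33705) = 1818263 + 14653/33705 = 61284569068/33705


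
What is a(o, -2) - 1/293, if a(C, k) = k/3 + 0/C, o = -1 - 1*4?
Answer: -589/879 ≈ -0.67008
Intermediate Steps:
o = -5 (o = -1 - 4 = -5)
a(C, k) = k/3 (a(C, k) = k*(⅓) + 0 = k/3 + 0 = k/3)
a(o, -2) - 1/293 = (⅓)*(-2) - 1/293 = -⅔ - 1*1/293 = -⅔ - 1/293 = -589/879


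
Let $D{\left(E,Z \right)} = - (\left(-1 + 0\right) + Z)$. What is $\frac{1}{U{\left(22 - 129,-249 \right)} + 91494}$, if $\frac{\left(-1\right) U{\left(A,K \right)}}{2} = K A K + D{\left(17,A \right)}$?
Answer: $\frac{1}{13359492} \approx 7.4853 \cdot 10^{-8}$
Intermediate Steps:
$D{\left(E,Z \right)} = 1 - Z$ ($D{\left(E,Z \right)} = - (-1 + Z) = 1 - Z$)
$U{\left(A,K \right)} = -2 + 2 A - 2 A K^{2}$ ($U{\left(A,K \right)} = - 2 \left(K A K - \left(-1 + A\right)\right) = - 2 \left(A K K - \left(-1 + A\right)\right) = - 2 \left(A K^{2} - \left(-1 + A\right)\right) = - 2 \left(1 - A + A K^{2}\right) = -2 + 2 A - 2 A K^{2}$)
$\frac{1}{U{\left(22 - 129,-249 \right)} + 91494} = \frac{1}{\left(-2 + 2 \left(22 - 129\right) - 2 \left(22 - 129\right) \left(-249\right)^{2}\right) + 91494} = \frac{1}{\left(-2 + 2 \left(22 - 129\right) - 2 \left(22 - 129\right) 62001\right) + 91494} = \frac{1}{\left(-2 + 2 \left(-107\right) - \left(-214\right) 62001\right) + 91494} = \frac{1}{\left(-2 - 214 + 13268214\right) + 91494} = \frac{1}{13267998 + 91494} = \frac{1}{13359492}$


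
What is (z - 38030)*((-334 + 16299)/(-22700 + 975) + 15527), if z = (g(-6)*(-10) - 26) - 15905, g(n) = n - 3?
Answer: -3634225038762/4345 ≈ -8.3642e+8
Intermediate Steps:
g(n) = -3 + n
z = -15841 (z = ((-3 - 6)*(-10) - 26) - 15905 = (-9*(-10) - 26) - 15905 = (90 - 26) - 15905 = 64 - 15905 = -15841)
(z - 38030)*((-334 + 16299)/(-22700 + 975) + 15527) = (-15841 - 38030)*((-334 + 16299)/(-22700 + 975) + 15527) = -53871*(15965/(-21725) + 15527) = -53871*(15965*(-1/21725) + 15527) = -53871*(-3193/4345 + 15527) = -53871*67461622/4345 = -3634225038762/4345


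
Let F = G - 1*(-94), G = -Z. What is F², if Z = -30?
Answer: 15376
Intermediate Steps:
G = 30 (G = -1*(-30) = 30)
F = 124 (F = 30 - 1*(-94) = 30 + 94 = 124)
F² = 124² = 15376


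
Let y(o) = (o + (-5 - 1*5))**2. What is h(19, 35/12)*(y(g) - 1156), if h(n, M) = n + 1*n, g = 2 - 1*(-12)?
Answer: -43320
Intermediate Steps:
g = 14 (g = 2 + 12 = 14)
h(n, M) = 2*n (h(n, M) = n + n = 2*n)
y(o) = (-10 + o)**2 (y(o) = (o + (-5 - 5))**2 = (o - 10)**2 = (-10 + o)**2)
h(19, 35/12)*(y(g) - 1156) = (2*19)*((-10 + 14)**2 - 1156) = 38*(4**2 - 1156) = 38*(16 - 1156) = 38*(-1140) = -43320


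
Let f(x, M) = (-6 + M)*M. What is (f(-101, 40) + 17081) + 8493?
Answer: 26934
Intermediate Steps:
f(x, M) = M*(-6 + M)
(f(-101, 40) + 17081) + 8493 = (40*(-6 + 40) + 17081) + 8493 = (40*34 + 17081) + 8493 = (1360 + 17081) + 8493 = 18441 + 8493 = 26934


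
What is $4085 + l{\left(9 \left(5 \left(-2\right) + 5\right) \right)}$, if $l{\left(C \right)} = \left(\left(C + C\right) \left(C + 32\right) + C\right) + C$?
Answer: $5165$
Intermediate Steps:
$l{\left(C \right)} = 2 C + 2 C \left(32 + C\right)$ ($l{\left(C \right)} = \left(2 C \left(32 + C\right) + C\right) + C = \left(C + 2 C \left(32 + C\right)\right) + C = 2 C + 2 C \left(32 + C\right)$)
$4085 + l{\left(9 \left(5 \left(-2\right) + 5\right) \right)} = 4085 + 2 \cdot 9 \left(5 \left(-2\right) + 5\right) \left(33 + 9 \left(5 \left(-2\right) + 5\right)\right) = 4085 + 2 \cdot 9 \left(-10 + 5\right) \left(33 + 9 \left(-10 + 5\right)\right) = 4085 + 2 \cdot 9 \left(-5\right) \left(33 + 9 \left(-5\right)\right) = 4085 + 2 \left(-45\right) \left(33 - 45\right) = 4085 + 2 \left(-45\right) \left(-12\right) = 4085 + 1080 = 5165$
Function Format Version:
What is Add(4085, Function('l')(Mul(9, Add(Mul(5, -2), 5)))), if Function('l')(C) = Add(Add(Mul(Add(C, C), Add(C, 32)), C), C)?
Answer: 5165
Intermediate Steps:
Function('l')(C) = Add(Mul(2, C), Mul(2, C, Add(32, C))) (Function('l')(C) = Add(Add(Mul(Mul(2, C), Add(32, C)), C), C) = Add(Add(Mul(2, C, Add(32, C)), C), C) = Add(Add(C, Mul(2, C, Add(32, C))), C) = Add(Mul(2, C), Mul(2, C, Add(32, C))))
Add(4085, Function('l')(Mul(9, Add(Mul(5, -2), 5)))) = Add(4085, Mul(2, Mul(9, Add(Mul(5, -2), 5)), Add(33, Mul(9, Add(Mul(5, -2), 5))))) = Add(4085, Mul(2, Mul(9, Add(-10, 5)), Add(33, Mul(9, Add(-10, 5))))) = Add(4085, Mul(2, Mul(9, -5), Add(33, Mul(9, -5)))) = Add(4085, Mul(2, -45, Add(33, -45))) = Add(4085, Mul(2, -45, -12)) = Add(4085, 1080) = 5165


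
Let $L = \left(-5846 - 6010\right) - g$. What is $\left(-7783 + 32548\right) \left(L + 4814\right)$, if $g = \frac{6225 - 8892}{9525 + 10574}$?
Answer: $- \frac{3505101669615}{20099} \approx -1.7439 \cdot 10^{8}$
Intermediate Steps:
$g = - \frac{2667}{20099} \approx -0.13269$
$L = - \frac{238291077}{20099}$ ($L = \left(-5846 - 6010\right) - - \frac{2667}{20099} = -11856 + \frac{2667}{20099} = - \frac{238291077}{20099} \approx -11856.0$)
$\left(-7783 + 32548\right) \left(L + 4814\right) = \left(-7783 + 32548\right) \left(- \frac{238291077}{20099} + 4814\right) = 24765 \left(- \frac{141534491}{20099}\right) = - \frac{3505101669615}{20099}$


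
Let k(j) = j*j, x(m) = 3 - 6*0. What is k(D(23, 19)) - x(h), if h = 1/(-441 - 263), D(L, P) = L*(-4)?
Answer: 8461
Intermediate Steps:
D(L, P) = -4*L
h = -1/704 (h = 1/(-704) = -1/704 ≈ -0.0014205)
x(m) = 3 (x(m) = 3 + 0 = 3)
k(j) = j²
k(D(23, 19)) - x(h) = (-4*23)² - 1*3 = (-92)² - 3 = 8464 - 3 = 8461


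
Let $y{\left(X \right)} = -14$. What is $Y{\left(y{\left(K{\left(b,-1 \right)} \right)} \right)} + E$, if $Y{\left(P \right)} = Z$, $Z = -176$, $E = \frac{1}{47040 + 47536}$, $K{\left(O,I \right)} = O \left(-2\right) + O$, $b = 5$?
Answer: $- \frac{16645375}{94576} \approx -176.0$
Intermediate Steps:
$K{\left(O,I \right)} = - O$ ($K{\left(O,I \right)} = - 2 O + O = - O$)
$E = \frac{1}{94576} \approx 1.0574 \cdot 10^{-5}$
$Y{\left(P \right)} = -176$
$Y{\left(y{\left(K{\left(b,-1 \right)} \right)} \right)} + E = -176 + \frac{1}{94576} = - \frac{16645375}{94576}$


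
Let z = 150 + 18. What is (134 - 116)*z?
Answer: 3024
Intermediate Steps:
z = 168
(134 - 116)*z = (134 - 116)*168 = 18*168 = 3024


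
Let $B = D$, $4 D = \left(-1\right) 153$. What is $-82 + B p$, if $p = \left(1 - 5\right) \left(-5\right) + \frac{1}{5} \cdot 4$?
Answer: $- \frac{4388}{5} \approx -877.6$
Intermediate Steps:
$D = - \frac{153}{4}$ ($D = \frac{\left(-1\right) 153}{4} = \frac{1}{4} \left(-153\right) = - \frac{153}{4} \approx -38.25$)
$B = - \frac{153}{4} \approx -38.25$
$p = \frac{104}{5}$ ($p = \left(-4\right) \left(-5\right) + \frac{1}{5} \cdot 4 = 20 + \frac{4}{5} = \frac{104}{5} \approx 20.8$)
$-82 + B p = -82 - \frac{3978}{5} = - \frac{4388}{5}$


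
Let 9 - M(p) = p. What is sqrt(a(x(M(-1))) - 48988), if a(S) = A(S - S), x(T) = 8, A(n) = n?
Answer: 2*I*sqrt(12247) ≈ 221.33*I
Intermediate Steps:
M(p) = 9 - p
a(S) = 0 (a(S) = S - S = 0)
sqrt(a(x(M(-1))) - 48988) = sqrt(0 - 48988) = sqrt(-48988) = 2*I*sqrt(12247)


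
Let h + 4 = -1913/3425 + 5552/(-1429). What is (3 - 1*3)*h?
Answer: 0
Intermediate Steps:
h = -41326577/4894325 (h = -4 + (-1913/3425 + 5552/(-1429)) = -4 + (-1913*1/3425 + 5552*(-1/1429)) = -4 + (-1913/3425 - 5552/1429) = -4 - 21749277/4894325 = -41326577/4894325 ≈ -8.4438)
(3 - 1*3)*h = (3 - 1*3)*(-41326577/4894325) = (3 - 3)*(-41326577/4894325) = 0*(-41326577/4894325) = 0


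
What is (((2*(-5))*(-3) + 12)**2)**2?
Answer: 3111696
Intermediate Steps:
(((2*(-5))*(-3) + 12)**2)**2 = ((-10*(-3) + 12)**2)**2 = ((30 + 12)**2)**2 = (42**2)**2 = 1764**2 = 3111696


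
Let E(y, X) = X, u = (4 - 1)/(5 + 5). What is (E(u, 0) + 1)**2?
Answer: 1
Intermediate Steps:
u = 3/10 ≈ 0.30000
(E(u, 0) + 1)**2 = (0 + 1)**2 = 1**2 = 1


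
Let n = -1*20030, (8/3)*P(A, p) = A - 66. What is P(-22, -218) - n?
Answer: 19997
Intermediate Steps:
P(A, p) = -99/4 + 3*A/8 (P(A, p) = 3*(A - 66)/8 = 3*(-66 + A)/8 = -99/4 + 3*A/8)
n = -20030
P(-22, -218) - n = (-99/4 + (3/8)*(-22)) - 1*(-20030) = (-99/4 - 33/4) + 20030 = -33 + 20030 = 19997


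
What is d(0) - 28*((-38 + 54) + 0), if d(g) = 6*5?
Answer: -418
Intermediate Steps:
d(g) = 30
d(0) - 28*((-38 + 54) + 0) = 30 - 28*((-38 + 54) + 0) = 30 - 28*(16 + 0) = 30 - 28*16 = 30 - 448 = -418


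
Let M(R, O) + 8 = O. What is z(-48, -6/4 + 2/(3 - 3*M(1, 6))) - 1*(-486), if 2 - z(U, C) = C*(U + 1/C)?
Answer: 1277/3 ≈ 425.67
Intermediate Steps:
M(R, O) = -8 + O
z(U, C) = 2 - C*(U + 1/C)
z(-48, -6/4 + 2/(3 - 3*M(1, 6))) - 1*(-486) = (1 - 1*(-6/4 + 2/(3 - 3*(-8 + 6)))*(-48)) - 1*(-486) = (1 - 1*(-6*¼ + 2/(3 - 3*(-2)))*(-48)) + 486 = (1 - 1*(-3/2 + 2/(3 + 6))*(-48)) + 486 = (1 - 1*(-3/2 + 2/9)*(-48)) + 486 = (1 - 1*(-23/18)*(-48)) + 486 = (1 - 184/3) + 486 = -181/3 + 486 = 1277/3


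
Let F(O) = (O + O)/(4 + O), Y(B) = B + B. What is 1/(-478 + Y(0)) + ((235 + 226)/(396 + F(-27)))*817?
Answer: 1035184504/1094859 ≈ 945.50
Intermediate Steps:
Y(B) = 2*B
F(O) = 2*O/(4 + O) (F(O) = (2*O)/(4 + O) = 2*O/(4 + O))
1/(-478 + Y(0)) + ((235 + 226)/(396 + F(-27)))*817 = 1/(-478 + 2*0) + ((235 + 226)/(396 + 2*(-27)/(4 - 27)))*817 = 1/(-478 + 0) + (461/(396 + 2*(-27)/(-23)))*817 = 1/(-478) + (461/(396 + 2*(-27)*(-1/23)))*817 = -1/478 + (461/(396 + 54/23))*817 = -1/478 + (461/(9162/23))*817 = -1/478 + (461*(23/9162))*817 = -1/478 + (10603/9162)*817 = -1/478 + 8662651/9162 = 1035184504/1094859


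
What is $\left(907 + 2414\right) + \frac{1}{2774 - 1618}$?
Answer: $\frac{3839077}{1156} \approx 3321.0$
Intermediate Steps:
$\left(907 + 2414\right) + \frac{1}{2774 - 1618} = 3321 + \frac{1}{1156} = \frac{3839077}{1156}$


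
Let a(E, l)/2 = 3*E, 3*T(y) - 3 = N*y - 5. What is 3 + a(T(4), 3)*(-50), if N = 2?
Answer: -597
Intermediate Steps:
T(y) = -⅔ + 2*y/3 (T(y) = 1 + (2*y - 5)/3 = 1 + (-5 + 2*y)/3 = 1 + (-5/3 + 2*y/3) = -⅔ + 2*y/3)
a(E, l) = 6*E (a(E, l) = 2*(3*E) = 6*E)
3 + a(T(4), 3)*(-50) = 3 + (6*(-⅔ + (⅔)*4))*(-50) = 3 + (6*(-⅔ + 8/3))*(-50) = 3 + (6*2)*(-50) = 3 + 12*(-50) = 3 - 600 = -597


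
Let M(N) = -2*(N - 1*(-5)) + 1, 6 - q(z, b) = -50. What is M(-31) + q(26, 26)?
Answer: 109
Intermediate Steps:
q(z, b) = 56 (q(z, b) = 6 - 1*(-50) = 6 + 50 = 56)
M(N) = -9 - 2*N (M(N) = -2*(N + 5) + 1 = -2*(5 + N) + 1 = (-10 - 2*N) + 1 = -9 - 2*N)
M(-31) + q(26, 26) = (-9 - 2*(-31)) + 56 = (-9 + 62) + 56 = 53 + 56 = 109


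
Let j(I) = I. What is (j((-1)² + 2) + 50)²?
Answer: 2809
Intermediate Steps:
(j((-1)² + 2) + 50)² = (((-1)² + 2) + 50)² = ((1 + 2) + 50)² = (3 + 50)² = 53² = 2809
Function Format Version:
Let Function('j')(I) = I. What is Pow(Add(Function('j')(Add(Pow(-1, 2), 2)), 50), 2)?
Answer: 2809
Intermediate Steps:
Pow(Add(Function('j')(Add(Pow(-1, 2), 2)), 50), 2) = Pow(Add(Add(Pow(-1, 2), 2), 50), 2) = Pow(Add(Add(1, 2), 50), 2) = Pow(Add(3, 50), 2) = Pow(53, 2) = 2809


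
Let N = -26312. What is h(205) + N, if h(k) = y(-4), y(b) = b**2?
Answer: -26296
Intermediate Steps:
h(k) = 16 (h(k) = (-4)**2 = 16)
h(205) + N = 16 - 26312 = -26296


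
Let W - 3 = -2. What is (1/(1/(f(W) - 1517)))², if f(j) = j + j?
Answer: 2295225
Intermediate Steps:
W = 1 (W = 3 - 2 = 1)
f(j) = 2*j
(1/(1/(f(W) - 1517)))² = (1/(1/(2*1 - 1517)))² = (1/(1/(2 - 1517)))² = (1/(1/(-1515)))² = (1/(-1/1515))² = (-1515)² = 2295225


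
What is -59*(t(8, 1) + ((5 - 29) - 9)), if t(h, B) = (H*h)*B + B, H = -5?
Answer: 4248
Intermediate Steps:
t(h, B) = B - 5*B*h (t(h, B) = (-5*h)*B + B = -5*B*h + B = B - 5*B*h)
-59*(t(8, 1) + ((5 - 29) - 9)) = -59*(1*(1 - 5*8) + ((5 - 29) - 9)) = -59*(1*(1 - 40) + (-24 - 9)) = -59*(1*(-39) - 33) = -59*(-39 - 33) = -59*(-72) = 4248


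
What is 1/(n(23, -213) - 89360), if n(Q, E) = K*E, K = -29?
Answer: -1/83183 ≈ -1.2022e-5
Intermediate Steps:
n(Q, E) = -29*E
1/(n(23, -213) - 89360) = 1/(-29*(-213) - 89360) = 1/(6177 - 89360) = 1/(-83183) = -1/83183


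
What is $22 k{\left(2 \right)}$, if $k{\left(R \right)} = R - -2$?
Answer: $88$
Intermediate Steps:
$k{\left(R \right)} = 2 + R$ ($k{\left(R \right)} = R + 2 = 2 + R$)
$22 k{\left(2 \right)} = 22 \left(2 + 2\right) = 22 \cdot 4 = 88$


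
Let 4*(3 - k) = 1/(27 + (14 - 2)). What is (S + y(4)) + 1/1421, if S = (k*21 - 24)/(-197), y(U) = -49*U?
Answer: -2855979501/14556724 ≈ -196.20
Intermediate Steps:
k = 467/156 (k = 3 - 1/(4*(27 + (14 - 2))) = 3 - 1/(4*(27 + 12)) = 3 - ¼/39 = 3 - ¼*1/39 = 3 - 1/156 = 467/156 ≈ 2.9936)
S = -2021/10244 (S = ((467/156)*21 - 24)/(-197) = (3269/52 - 24)*(-1/197) = (2021/52)*(-1/197) = -2021/10244 ≈ -0.19729)
(S + y(4)) + 1/1421 = (-2021/10244 - 49*4) + 1/1421 = (-2021/10244 - 196) + 1/1421 = -2009845/10244 + 1/1421 = -2855979501/14556724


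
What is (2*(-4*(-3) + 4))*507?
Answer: 16224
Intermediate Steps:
(2*(-4*(-3) + 4))*507 = (2*(12 + 4))*507 = (2*16)*507 = 32*507 = 16224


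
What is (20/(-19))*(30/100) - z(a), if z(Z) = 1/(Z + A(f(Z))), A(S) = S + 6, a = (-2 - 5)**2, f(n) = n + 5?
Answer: -673/2071 ≈ -0.32496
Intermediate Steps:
f(n) = 5 + n
a = 49 (a = (-7)**2 = 49)
A(S) = 6 + S
z(Z) = 1/(11 + 2*Z) (z(Z) = 1/(Z + (6 + (5 + Z))) = 1/(Z + (11 + Z)) = 1/(11 + 2*Z))
(20/(-19))*(30/100) - z(a) = (20/(-19))*(30/100) - 1/(11 + 2*49) = (20*(-1/19))*(30*(1/100)) - 1/(11 + 98) = -20/19*3/10 - 1/109 = -6/19 - 1*1/109 = -6/19 - 1/109 = -673/2071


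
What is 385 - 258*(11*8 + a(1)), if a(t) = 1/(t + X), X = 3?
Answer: -44767/2 ≈ -22384.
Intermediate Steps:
a(t) = 1/(3 + t) (a(t) = 1/(t + 3) = 1/(3 + t))
385 - 258*(11*8 + a(1)) = 385 - 258*(11*8 + 1/(3 + 1)) = 385 - 258*(88 + 1/4) = 385 - 258*(88 + ¼) = 385 - 258*353/4 = 385 - 45537/2 = -44767/2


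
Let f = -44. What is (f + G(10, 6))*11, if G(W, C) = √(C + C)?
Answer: -484 + 22*√3 ≈ -445.90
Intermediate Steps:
G(W, C) = √2*√C (G(W, C) = √(2*C) = √2*√C)
(f + G(10, 6))*11 = (-44 + √2*√6)*11 = (-44 + 2*√3)*11 = -484 + 22*√3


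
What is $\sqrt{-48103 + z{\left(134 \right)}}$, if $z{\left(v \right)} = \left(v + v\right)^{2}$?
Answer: $\sqrt{23721} \approx 154.02$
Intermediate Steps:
$z{\left(v \right)} = 4 v^{2}$ ($z{\left(v \right)} = \left(2 v\right)^{2} = 4 v^{2}$)
$\sqrt{-48103 + z{\left(134 \right)}} = \sqrt{-48103 + 4 \cdot 134^{2}} = \sqrt{-48103 + 4 \cdot 17956} = \sqrt{-48103 + 71824} = \sqrt{23721}$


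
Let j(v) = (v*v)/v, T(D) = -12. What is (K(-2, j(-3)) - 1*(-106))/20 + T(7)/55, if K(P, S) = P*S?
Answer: 296/55 ≈ 5.3818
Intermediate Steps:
j(v) = v (j(v) = v²/v = v)
(K(-2, j(-3)) - 1*(-106))/20 + T(7)/55 = (-2*(-3) - 1*(-106))/20 - 12/55 = (6 + 106)*(1/20) - 12*1/55 = 112*(1/20) - 12/55 = 28/5 - 12/55 = 296/55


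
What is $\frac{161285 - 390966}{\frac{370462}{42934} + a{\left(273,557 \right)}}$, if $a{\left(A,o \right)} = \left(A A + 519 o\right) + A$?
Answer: $- \frac{4930562027}{7811704526} \approx -0.63118$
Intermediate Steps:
$a{\left(A,o \right)} = A + A^{2} + 519 o$ ($a{\left(A,o \right)} = \left(A^{2} + 519 o\right) + A = A + A^{2} + 519 o$)
$\frac{161285 - 390966}{\frac{370462}{42934} + a{\left(273,557 \right)}} = \frac{161285 - 390966}{\frac{370462}{42934} + \left(273 + 273^{2} + 519 \cdot 557\right)} = - \frac{229681}{370462 \cdot \frac{1}{42934} + \left(273 + 74529 + 289083\right)} = - \frac{229681}{\frac{185231}{21467} + 363885} = - \frac{229681}{\frac{7811704526}{21467}} = \left(-229681\right) \frac{21467}{7811704526} = - \frac{4930562027}{7811704526}$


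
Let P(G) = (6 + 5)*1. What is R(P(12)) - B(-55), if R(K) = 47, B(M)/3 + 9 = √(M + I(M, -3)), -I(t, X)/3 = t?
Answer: 74 - 3*√110 ≈ 42.536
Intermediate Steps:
P(G) = 11 (P(G) = 11*1 = 11)
I(t, X) = -3*t
B(M) = -27 + 3*√2*√(-M) (B(M) = -27 + 3*√(M - 3*M) = -27 + 3*√(-2*M) = -27 + 3*(√2*√(-M)) = -27 + 3*√2*√(-M))
R(P(12)) - B(-55) = 47 - (-27 + 3*√2*√(-1*(-55))) = 47 - (-27 + 3*√2*√55) = 47 - (-27 + 3*√110) = 47 + (27 - 3*√110) = 74 - 3*√110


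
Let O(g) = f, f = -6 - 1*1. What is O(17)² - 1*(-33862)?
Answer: 33911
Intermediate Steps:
f = -7 (f = -6 - 1 = -7)
O(g) = -7
O(17)² - 1*(-33862) = (-7)² - 1*(-33862) = 49 + 33862 = 33911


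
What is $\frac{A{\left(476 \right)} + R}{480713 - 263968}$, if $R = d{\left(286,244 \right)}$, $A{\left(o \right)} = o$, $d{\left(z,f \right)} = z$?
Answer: $\frac{762}{216745} \approx 0.0035157$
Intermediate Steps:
$R = 286$
$\frac{A{\left(476 \right)} + R}{480713 - 263968} = \frac{476 + 286}{480713 - 263968} = \frac{762}{216745}$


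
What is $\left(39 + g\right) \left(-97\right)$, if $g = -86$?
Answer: $4559$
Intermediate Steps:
$\left(39 + g\right) \left(-97\right) = \left(39 - 86\right) \left(-97\right) = \left(-47\right) \left(-97\right) = 4559$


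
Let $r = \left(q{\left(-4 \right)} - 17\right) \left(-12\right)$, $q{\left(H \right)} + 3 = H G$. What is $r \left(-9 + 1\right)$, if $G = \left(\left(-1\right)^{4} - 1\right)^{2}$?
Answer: $-1920$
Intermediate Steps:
$G = 0$ ($G = \left(1 - 1\right)^{2} = 0^{2} = 0$)
$q{\left(H \right)} = -3$ ($q{\left(H \right)} = -3 + H 0 = -3 + 0 = -3$)
$r = 240$ ($r = \left(-3 - 17\right) \left(-12\right) = \left(-20\right) \left(-12\right) = 240$)
$r \left(-9 + 1\right) = 240 \left(-9 + 1\right) = 240 \left(-8\right) = -1920$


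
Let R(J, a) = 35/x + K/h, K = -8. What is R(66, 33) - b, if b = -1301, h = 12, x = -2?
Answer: 7697/6 ≈ 1282.8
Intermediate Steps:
R(J, a) = -109/6 (R(J, a) = 35/(-2) - 8/12 = 35*(-½) - 8*1/12 = -35/2 - ⅔ = -109/6)
R(66, 33) - b = -109/6 - 1*(-1301) = -109/6 + 1301 = 7697/6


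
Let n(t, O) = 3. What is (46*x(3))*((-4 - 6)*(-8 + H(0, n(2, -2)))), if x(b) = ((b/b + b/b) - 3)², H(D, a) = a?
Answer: 2300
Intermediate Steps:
x(b) = 1 (x(b) = ((1 + 1) - 3)² = (2 - 3)² = (-1)² = 1)
(46*x(3))*((-4 - 6)*(-8 + H(0, n(2, -2)))) = (46*1)*((-4 - 6)*(-8 + 3)) = 46*(-10*(-5)) = 46*50 = 2300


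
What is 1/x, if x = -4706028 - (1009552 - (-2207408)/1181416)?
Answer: -147677/844059983586 ≈ -1.7496e-7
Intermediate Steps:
x = -844059983586/147677 (x = -4706028 - (1009552 - (-2207408)/1181416) = -4706028 - (1009552 - 1*(-275926/147677)) = -4706028 - (1009552 + 275926/147677) = -4706028 - 1*149087886630/147677 = -4706028 - 149087886630/147677 = -844059983586/147677 ≈ -5.7156e+6)
1/x = 1/(-844059983586/147677) = -147677/844059983586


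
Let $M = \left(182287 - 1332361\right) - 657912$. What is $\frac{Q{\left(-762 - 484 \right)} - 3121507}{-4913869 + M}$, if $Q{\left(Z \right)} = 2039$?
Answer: $\frac{3119468}{6721855} \approx 0.46408$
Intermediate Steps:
$M = -1807986$ ($M = -1150074 - 657912 = -1807986$)
$\frac{Q{\left(-762 - 484 \right)} - 3121507}{-4913869 + M} = \frac{2039 - 3121507}{-4913869 - 1807986} = - \frac{3119468}{-6721855} = \left(-3119468\right) \left(- \frac{1}{6721855}\right) = \frac{3119468}{6721855}$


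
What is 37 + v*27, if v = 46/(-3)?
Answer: -377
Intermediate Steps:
v = -46/3 (v = 46*(-⅓) = -46/3 ≈ -15.333)
37 + v*27 = 37 - 46/3*27 = 37 - 414 = -377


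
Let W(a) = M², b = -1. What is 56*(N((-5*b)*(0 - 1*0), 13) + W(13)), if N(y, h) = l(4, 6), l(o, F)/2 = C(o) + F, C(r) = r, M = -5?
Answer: 2520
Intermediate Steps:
W(a) = 25 (W(a) = (-5)² = 25)
l(o, F) = 2*F + 2*o (l(o, F) = 2*(o + F) = 2*(F + o) = 2*F + 2*o)
N(y, h) = 20 (N(y, h) = 2*6 + 2*4 = 12 + 8 = 20)
56*(N((-5*b)*(0 - 1*0), 13) + W(13)) = 56*(20 + 25) = 56*45 = 2520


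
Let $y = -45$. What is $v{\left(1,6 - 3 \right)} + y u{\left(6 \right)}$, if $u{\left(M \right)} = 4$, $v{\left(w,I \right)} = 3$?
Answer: $-177$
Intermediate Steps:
$v{\left(1,6 - 3 \right)} + y u{\left(6 \right)} = 3 - 180 = -177$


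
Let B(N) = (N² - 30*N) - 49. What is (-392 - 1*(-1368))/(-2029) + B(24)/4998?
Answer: -5269645/10140942 ≈ -0.51964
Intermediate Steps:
B(N) = -49 + N² - 30*N
(-392 - 1*(-1368))/(-2029) + B(24)/4998 = (-392 - 1*(-1368))/(-2029) + (-49 + 24² - 30*24)/4998 = (-392 + 1368)*(-1/2029) + (-49 + 576 - 720)*(1/4998) = 976*(-1/2029) - 193*1/4998 = -976/2029 - 193/4998 = -5269645/10140942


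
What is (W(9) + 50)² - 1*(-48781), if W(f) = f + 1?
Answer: 52381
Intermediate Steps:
W(f) = 1 + f
(W(9) + 50)² - 1*(-48781) = ((1 + 9) + 50)² - 1*(-48781) = (10 + 50)² + 48781 = 60² + 48781 = 3600 + 48781 = 52381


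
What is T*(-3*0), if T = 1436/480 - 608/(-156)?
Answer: 0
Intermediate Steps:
T = 10747/1560 (T = 1436*(1/480) - 608*(-1/156) = 359/120 + 152/39 = 10747/1560 ≈ 6.8891)
T*(-3*0) = 10747*(-3*0)/1560 = (10747/1560)*0 = 0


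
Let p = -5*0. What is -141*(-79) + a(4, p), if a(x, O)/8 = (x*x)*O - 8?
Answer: 11075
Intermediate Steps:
p = 0
a(x, O) = -64 + 8*O*x² (a(x, O) = 8*((x*x)*O - 8) = 8*(x²*O - 8) = 8*(O*x² - 8) = 8*(-8 + O*x²) = -64 + 8*O*x²)
-141*(-79) + a(4, p) = -141*(-79) + (-64 + 8*0*4²) = 11139 + (-64 + 8*0*16) = 11139 + (-64 + 0) = 11139 - 64 = 11075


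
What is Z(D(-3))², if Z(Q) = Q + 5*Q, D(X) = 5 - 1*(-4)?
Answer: 2916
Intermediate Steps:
D(X) = 9 (D(X) = 5 + 4 = 9)
Z(Q) = 6*Q
Z(D(-3))² = (6*9)² = 54² = 2916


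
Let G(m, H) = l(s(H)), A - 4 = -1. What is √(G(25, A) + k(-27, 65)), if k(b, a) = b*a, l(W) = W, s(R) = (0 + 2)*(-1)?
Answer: I*√1757 ≈ 41.917*I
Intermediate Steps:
A = 3 (A = 4 - 1 = 3)
s(R) = -2 (s(R) = 2*(-1) = -2)
G(m, H) = -2
k(b, a) = a*b
√(G(25, A) + k(-27, 65)) = √(-2 + 65*(-27)) = √(-2 - 1755) = √(-1757) = I*√1757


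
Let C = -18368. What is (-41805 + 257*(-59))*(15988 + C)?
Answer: 135583840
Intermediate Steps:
(-41805 + 257*(-59))*(15988 + C) = (-41805 + 257*(-59))*(15988 - 18368) = (-41805 - 15163)*(-2380) = -56968*(-2380) = 135583840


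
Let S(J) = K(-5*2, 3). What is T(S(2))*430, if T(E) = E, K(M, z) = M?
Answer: -4300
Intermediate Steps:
S(J) = -10 (S(J) = -5*2 = -10)
T(S(2))*430 = -10*430 = -4300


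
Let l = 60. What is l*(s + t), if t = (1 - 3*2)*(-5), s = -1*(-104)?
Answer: 7740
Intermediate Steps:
s = 104
t = 25 (t = (1 - 6)*(-5) = -5*(-5) = 25)
l*(s + t) = 60*(104 + 25) = 60*129 = 7740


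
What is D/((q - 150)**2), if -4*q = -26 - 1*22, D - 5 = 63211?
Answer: 1756/529 ≈ 3.3195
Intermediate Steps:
D = 63216 (D = 5 + 63211 = 63216)
q = 12 (q = -(-26 - 1*22)/4 = -(-26 - 22)/4 = -1/4*(-48) = 12)
D/((q - 150)**2) = 63216/((12 - 150)**2) = 63216/((-138)**2) = 63216/19044 = 63216*(1/19044) = 1756/529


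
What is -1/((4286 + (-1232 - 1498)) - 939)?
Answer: -1/617 ≈ -0.0016207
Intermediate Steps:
-1/((4286 + (-1232 - 1498)) - 939) = -1/((4286 - 2730) - 939) = -1/(1556 - 939) = -1/617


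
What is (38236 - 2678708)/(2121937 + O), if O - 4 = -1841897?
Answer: -660118/70011 ≈ -9.4288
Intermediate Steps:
O = -1841893 (O = 4 - 1841897 = -1841893)
(38236 - 2678708)/(2121937 + O) = (38236 - 2678708)/(2121937 - 1841893) = -2640472/280044 = -2640472*1/280044 = -660118/70011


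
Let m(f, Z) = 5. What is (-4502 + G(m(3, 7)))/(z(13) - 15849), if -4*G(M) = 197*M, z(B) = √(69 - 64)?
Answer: 301020057/1004763184 + 18993*√5/1004763184 ≈ 0.29964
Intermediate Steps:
z(B) = √5
G(M) = -197*M/4
(-4502 + G(m(3, 7)))/(z(13) - 15849) = (-4502 - 197/4*5)/(√5 - 15849) = (-4502 - 985/4)/(-15849 + √5) = -18993/(4*(-15849 + √5))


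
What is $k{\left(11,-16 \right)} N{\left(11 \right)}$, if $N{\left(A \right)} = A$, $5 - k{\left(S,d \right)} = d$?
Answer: $231$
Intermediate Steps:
$k{\left(S,d \right)} = 5 - d$
$k{\left(11,-16 \right)} N{\left(11 \right)} = \left(5 - -16\right) 11 = \left(5 + 16\right) 11 = 21 \cdot 11 = 231$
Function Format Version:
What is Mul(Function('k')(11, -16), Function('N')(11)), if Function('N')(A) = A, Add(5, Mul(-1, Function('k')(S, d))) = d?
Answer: 231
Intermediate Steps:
Function('k')(S, d) = Add(5, Mul(-1, d))
Mul(Function('k')(11, -16), Function('N')(11)) = Mul(Add(5, Mul(-1, -16)), 11) = Mul(Add(5, 16), 11) = Mul(21, 11) = 231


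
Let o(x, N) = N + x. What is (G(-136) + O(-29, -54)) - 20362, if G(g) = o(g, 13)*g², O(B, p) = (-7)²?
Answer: -2295321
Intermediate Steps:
O(B, p) = 49
G(g) = g²*(13 + g) (G(g) = (13 + g)*g² = g²*(13 + g))
(G(-136) + O(-29, -54)) - 20362 = ((-136)²*(13 - 136) + 49) - 20362 = (18496*(-123) + 49) - 20362 = (-2275008 + 49) - 20362 = -2274959 - 20362 = -2295321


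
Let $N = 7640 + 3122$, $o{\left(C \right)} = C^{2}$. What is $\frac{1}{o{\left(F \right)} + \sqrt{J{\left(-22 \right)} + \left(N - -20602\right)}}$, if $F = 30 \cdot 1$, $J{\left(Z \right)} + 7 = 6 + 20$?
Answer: $\frac{100}{86513} - \frac{\sqrt{3487}}{259539} \approx 0.00092837$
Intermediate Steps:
$J{\left(Z \right)} = 19$ ($J{\left(Z \right)} = -7 + \left(6 + 20\right) = -7 + 26 = 19$)
$F = 30$
$N = 10762$
$\frac{1}{o{\left(F \right)} + \sqrt{J{\left(-22 \right)} + \left(N - -20602\right)}} = \frac{1}{30^{2} + \sqrt{19 + \left(10762 - -20602\right)}} = \frac{1}{900 + \sqrt{19 + \left(10762 + 20602\right)}} = \frac{1}{900 + \sqrt{19 + 31364}} = \frac{1}{900 + \sqrt{31383}} = \frac{1}{900 + 3 \sqrt{3487}}$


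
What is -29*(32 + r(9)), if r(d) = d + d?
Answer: -1450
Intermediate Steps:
r(d) = 2*d
-29*(32 + r(9)) = -29*(32 + 2*9) = -29*(32 + 18) = -29*50 = -1450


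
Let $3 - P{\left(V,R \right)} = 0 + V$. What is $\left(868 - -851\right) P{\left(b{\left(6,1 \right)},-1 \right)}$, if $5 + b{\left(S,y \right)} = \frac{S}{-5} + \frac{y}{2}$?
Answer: $\frac{149553}{10} \approx 14955.0$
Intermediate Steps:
$b{\left(S,y \right)} = -5 + \frac{y}{2} - \frac{S}{5}$ ($b{\left(S,y \right)} = -5 + \left(\frac{S}{-5} + \frac{y}{2}\right) = -5 + \left(S \left(- \frac{1}{5}\right) + y \frac{1}{2}\right) = -5 - \left(- \frac{y}{2} + \frac{S}{5}\right) = -5 + \frac{y}{2} - \frac{S}{5}$)
$P{\left(V,R \right)} = 3 - V$ ($P{\left(V,R \right)} = 3 - \left(0 + V\right) = 3 - V$)
$\left(868 - -851\right) P{\left(b{\left(6,1 \right)},-1 \right)} = \left(868 - -851\right) \left(3 - \left(-5 + \frac{1}{2} \cdot 1 - \frac{6}{5}\right)\right) = \left(868 + 851\right) \left(3 - \left(-5 + \frac{1}{2} - \frac{6}{5}\right)\right) = 1719 \left(3 - - \frac{57}{10}\right) = 1719 \left(3 + \frac{57}{10}\right) = 1719 \cdot \frac{87}{10} = \frac{149553}{10}$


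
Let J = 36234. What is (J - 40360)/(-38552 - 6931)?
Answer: 4126/45483 ≈ 0.090715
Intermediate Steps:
(J - 40360)/(-38552 - 6931) = (36234 - 40360)/(-38552 - 6931) = -4126/(-45483) = -4126*(-1/45483) = 4126/45483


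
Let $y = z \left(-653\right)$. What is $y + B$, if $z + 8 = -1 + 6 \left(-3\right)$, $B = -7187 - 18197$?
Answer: $-7753$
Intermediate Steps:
$B = -25384$
$z = -27$ ($z = -8 + \left(-1 + 6 \left(-3\right)\right) = -8 - 19 = -27$)
$y = 17631$ ($y = \left(-27\right) \left(-653\right) = 17631$)
$y + B = 17631 - 25384 = -7753$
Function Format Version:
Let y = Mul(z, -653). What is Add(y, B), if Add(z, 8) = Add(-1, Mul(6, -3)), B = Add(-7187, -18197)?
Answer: -7753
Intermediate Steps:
B = -25384
z = -27 (z = Add(-8, Add(-1, Mul(6, -3))) = Add(-8, Add(-1, -18)) = Add(-8, -19) = -27)
y = 17631 (y = Mul(-27, -653) = 17631)
Add(y, B) = Add(17631, -25384) = -7753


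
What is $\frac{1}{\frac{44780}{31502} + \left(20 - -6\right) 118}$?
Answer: $\frac{15751}{48346458} \approx 0.00032579$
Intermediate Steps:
$\frac{1}{\frac{44780}{31502} + \left(20 - -6\right) 118} = \frac{1}{44780 \cdot \frac{1}{31502} + \left(20 + 6\right) 118} = \frac{1}{\frac{22390}{15751} + 26 \cdot 118} = \frac{1}{\frac{22390}{15751} + 3068} = \frac{1}{\frac{48346458}{15751}} = \frac{15751}{48346458}$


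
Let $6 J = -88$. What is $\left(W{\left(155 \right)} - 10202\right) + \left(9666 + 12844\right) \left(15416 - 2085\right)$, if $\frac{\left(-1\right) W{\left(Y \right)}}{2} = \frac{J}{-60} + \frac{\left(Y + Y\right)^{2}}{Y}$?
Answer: $\frac{13503121538}{45} \approx 3.0007 \cdot 10^{8}$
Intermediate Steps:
$J = - \frac{44}{3}$ ($J = \frac{1}{6} \left(-88\right) = - \frac{44}{3} \approx -14.667$)
$W{\left(Y \right)} = - \frac{22}{45} - 8 Y$ ($W{\left(Y \right)} = - 2 \left(- \frac{44}{3 \left(-60\right)} + \frac{\left(Y + Y\right)^{2}}{Y}\right) = - 2 \left(\left(- \frac{44}{3}\right) \left(- \frac{1}{60}\right) + \frac{\left(2 Y\right)^{2}}{Y}\right) = - 2 \left(\frac{11}{45} + \frac{4 Y^{2}}{Y}\right) = - 2 \left(\frac{11}{45} + 4 Y\right) = - \frac{22}{45} - 8 Y$)
$\left(W{\left(155 \right)} - 10202\right) + \left(9666 + 12844\right) \left(15416 - 2085\right) = \left(\left(- \frac{22}{45} - 1240\right) - 10202\right) + \left(9666 + 12844\right) \left(15416 - 2085\right) = \left(\left(- \frac{22}{45} - 1240\right) - 10202\right) + 22510 \cdot 13331 = \left(- \frac{55822}{45} - 10202\right) + 300080810 = - \frac{514912}{45} + 300080810 = \frac{13503121538}{45}$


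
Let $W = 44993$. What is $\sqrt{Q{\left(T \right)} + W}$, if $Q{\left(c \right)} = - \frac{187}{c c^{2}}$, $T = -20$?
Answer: $\frac{\sqrt{1799720935}}{200} \approx 212.12$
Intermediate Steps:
$Q{\left(c \right)} = - \frac{187}{c^{3}}$
$\sqrt{Q{\left(T \right)} + W} = \sqrt{- \frac{187}{-8000} + 44993} = \sqrt{\left(-187\right) \left(- \frac{1}{8000}\right) + 44993} = \sqrt{\frac{187}{8000} + 44993} = \sqrt{\frac{359944187}{8000}} = \frac{\sqrt{1799720935}}{200}$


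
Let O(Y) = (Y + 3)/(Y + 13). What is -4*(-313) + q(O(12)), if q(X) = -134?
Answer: 1118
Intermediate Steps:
O(Y) = (3 + Y)/(13 + Y)
-4*(-313) + q(O(12)) = -4*(-313) - 134 = 1252 - 134 = 1118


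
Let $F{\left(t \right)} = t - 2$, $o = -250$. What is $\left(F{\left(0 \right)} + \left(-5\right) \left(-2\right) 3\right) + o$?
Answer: $-222$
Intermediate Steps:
$F{\left(t \right)} = -2 + t$ ($F{\left(t \right)} = t - 2 = -2 + t$)
$\left(F{\left(0 \right)} + \left(-5\right) \left(-2\right) 3\right) + o = \left(\left(-2 + 0\right) + \left(-5\right) \left(-2\right) 3\right) - 250 = \left(-2 + 10 \cdot 3\right) - 250 = \left(-2 + 30\right) - 250 = 28 - 250 = -222$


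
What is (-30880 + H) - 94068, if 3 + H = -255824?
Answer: -380775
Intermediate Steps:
H = -255827 (H = -3 - 255824 = -255827)
(-30880 + H) - 94068 = (-30880 - 255827) - 94068 = -286707 - 94068 = -380775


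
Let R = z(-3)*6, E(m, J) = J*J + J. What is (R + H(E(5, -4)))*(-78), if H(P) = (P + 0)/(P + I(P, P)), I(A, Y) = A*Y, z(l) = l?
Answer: 1398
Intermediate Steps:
E(m, J) = J + J**2 (E(m, J) = J**2 + J = J + J**2)
H(P) = P/(P + P**2) (H(P) = (P + 0)/(P + P*P) = P/(P + P**2))
R = -18 (R = -3*6 = -18)
(R + H(E(5, -4)))*(-78) = (-18 + 1/(1 - 4*(1 - 4)))*(-78) = (-18 + 1/(1 - 4*(-3)))*(-78) = (-18 + 1/(1 + 12))*(-78) = (-18 + 1/13)*(-78) = -233/13*(-78) = 1398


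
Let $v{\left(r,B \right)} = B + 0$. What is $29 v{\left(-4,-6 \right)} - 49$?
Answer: $-223$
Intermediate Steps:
$v{\left(r,B \right)} = B$
$29 v{\left(-4,-6 \right)} - 49 = 29 \left(-6\right) - 49 = -174 - 49 = -223$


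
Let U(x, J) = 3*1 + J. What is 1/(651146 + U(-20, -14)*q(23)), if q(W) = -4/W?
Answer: 23/14976402 ≈ 1.5357e-6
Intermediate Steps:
U(x, J) = 3 + J
1/(651146 + U(-20, -14)*q(23)) = 1/(651146 + (3 - 14)*(-4/23)) = 1/(651146 - (-44)/23) = 1/(651146 - 11*(-4/23)) = 1/(651146 + 44/23) = 1/(14976402/23) = 23/14976402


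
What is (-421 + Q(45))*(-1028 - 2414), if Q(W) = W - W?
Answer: 1449082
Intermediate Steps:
Q(W) = 0
(-421 + Q(45))*(-1028 - 2414) = (-421 + 0)*(-1028 - 2414) = -421*(-3442) = 1449082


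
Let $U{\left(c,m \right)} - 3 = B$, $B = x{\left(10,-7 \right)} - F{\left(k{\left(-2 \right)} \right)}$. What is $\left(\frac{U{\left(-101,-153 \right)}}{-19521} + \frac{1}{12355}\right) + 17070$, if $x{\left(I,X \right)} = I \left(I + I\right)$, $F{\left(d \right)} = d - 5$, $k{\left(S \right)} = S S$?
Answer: $\frac{1372324490317}{80393985} \approx 17070.0$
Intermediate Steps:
$k{\left(S \right)} = S^{2}$
$F{\left(d \right)} = -5 + d$
$x{\left(I,X \right)} = 2 I^{2}$ ($x{\left(I,X \right)} = I 2 I = 2 I^{2}$)
$B = 201$ ($B = 2 \cdot 10^{2} - \left(-5 + \left(-2\right)^{2}\right) = 2 \cdot 100 - \left(-5 + 4\right) = 200 - -1 = 200 + 1 = 201$)
$U{\left(c,m \right)} = 204$ ($U{\left(c,m \right)} = 3 + 201 = 204$)
$\left(\frac{U{\left(-101,-153 \right)}}{-19521} + \frac{1}{12355}\right) + 17070 = \left(\frac{204}{-19521} + \frac{1}{12355}\right) + 17070 = \left(204 \left(- \frac{1}{19521}\right) + \frac{1}{12355}\right) + 17070 = \left(- \frac{68}{6507} + \frac{1}{12355}\right) + 17070 = - \frac{833633}{80393985} + 17070 = \frac{1372324490317}{80393985}$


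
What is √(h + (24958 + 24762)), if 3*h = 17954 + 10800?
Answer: √533742/3 ≈ 243.53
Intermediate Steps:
h = 28754/3 (h = (17954 + 10800)/3 = (⅓)*28754 = 28754/3 ≈ 9584.7)
√(h + (24958 + 24762)) = √(28754/3 + (24958 + 24762)) = √(28754/3 + 49720) = √(177914/3) = √533742/3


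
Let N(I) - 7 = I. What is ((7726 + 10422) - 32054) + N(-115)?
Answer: -14014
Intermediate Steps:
N(I) = 7 + I
((7726 + 10422) - 32054) + N(-115) = ((7726 + 10422) - 32054) + (7 - 115) = (18148 - 32054) - 108 = -13906 - 108 = -14014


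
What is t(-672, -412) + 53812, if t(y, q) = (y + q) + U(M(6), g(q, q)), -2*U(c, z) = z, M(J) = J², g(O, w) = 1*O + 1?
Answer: 105867/2 ≈ 52934.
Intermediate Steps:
g(O, w) = 1 + O (g(O, w) = O + 1 = 1 + O)
U(c, z) = -z/2
t(y, q) = -½ + y + q/2 (t(y, q) = (y + q) - (1 + q)/2 = (q + y) + (-½ - q/2) = -½ + y + q/2)
t(-672, -412) + 53812 = (-½ - 672 + (½)*(-412)) + 53812 = (-½ - 672 - 206) + 53812 = -1757/2 + 53812 = 105867/2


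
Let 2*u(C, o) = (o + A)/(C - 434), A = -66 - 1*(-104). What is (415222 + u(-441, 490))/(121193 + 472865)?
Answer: 181659493/259900375 ≈ 0.69896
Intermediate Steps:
A = 38 (A = -66 + 104 = 38)
u(C, o) = (38 + o)/(2*(-434 + C)) (u(C, o) = ((o + 38)/(C - 434))/2 = ((38 + o)/(-434 + C))/2 = (38 + o)/(2*(-434 + C)))
(415222 + u(-441, 490))/(121193 + 472865) = (415222 + (38 + 490)/(2*(-434 - 441)))/(121193 + 472865) = (415222 + (½)*528/(-875))/594058 = (415222 + (½)*(-1/875)*528)*(1/594058) = (415222 - 264/875)*(1/594058) = (363318986/875)*(1/594058) = 181659493/259900375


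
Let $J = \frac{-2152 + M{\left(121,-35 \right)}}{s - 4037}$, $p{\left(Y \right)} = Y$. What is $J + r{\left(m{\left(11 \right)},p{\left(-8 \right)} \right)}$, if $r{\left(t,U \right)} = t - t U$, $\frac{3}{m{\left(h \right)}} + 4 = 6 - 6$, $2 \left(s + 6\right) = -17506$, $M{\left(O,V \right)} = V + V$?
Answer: $- \frac{84151}{12796} \approx -6.5764$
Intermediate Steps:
$M{\left(O,V \right)} = 2 V$
$s = -8759$ ($s = -6 + \frac{1}{2} \left(-17506\right) = -6 - 8753 = -8759$)
$m{\left(h \right)} = - \frac{3}{4}$ ($m{\left(h \right)} = \frac{3}{-4 + \left(6 - 6\right)} = \frac{3}{-4 + 0} = \frac{3}{-4} = 3 \left(- \frac{1}{4}\right) = - \frac{3}{4}$)
$r{\left(t,U \right)} = t - U t$
$J = \frac{1111}{6398}$ ($J = \frac{-2152 + 2 \left(-35\right)}{-8759 - 4037} = \frac{-2152 - 70}{-12796} = \left(-2222\right) \left(- \frac{1}{12796}\right) = \frac{1111}{6398} \approx 0.17365$)
$J + r{\left(m{\left(11 \right)},p{\left(-8 \right)} \right)} = \frac{1111}{6398} - \frac{3 \left(1 - -8\right)}{4} = \frac{1111}{6398} - \frac{3 \left(1 + 8\right)}{4} = \frac{1111}{6398} - \frac{27}{4} = - \frac{84151}{12796}$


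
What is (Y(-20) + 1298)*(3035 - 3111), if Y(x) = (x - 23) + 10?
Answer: -96140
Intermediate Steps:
Y(x) = -13 + x (Y(x) = (-23 + x) + 10 = -13 + x)
(Y(-20) + 1298)*(3035 - 3111) = ((-13 - 20) + 1298)*(3035 - 3111) = (-33 + 1298)*(-76) = 1265*(-76) = -96140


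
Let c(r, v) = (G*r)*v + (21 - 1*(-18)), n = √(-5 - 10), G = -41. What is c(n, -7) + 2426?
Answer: 2465 + 287*I*√15 ≈ 2465.0 + 1111.5*I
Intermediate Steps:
n = I*√15 (n = √(-15) = I*√15 ≈ 3.873*I)
c(r, v) = 39 - 41*r*v (c(r, v) = (-41*r)*v + (21 - 1*(-18)) = -41*r*v + (21 + 18) = -41*r*v + 39 = 39 - 41*r*v)
c(n, -7) + 2426 = (39 - 41*I*√15*(-7)) + 2426 = (39 + 287*I*√15) + 2426 = 2465 + 287*I*√15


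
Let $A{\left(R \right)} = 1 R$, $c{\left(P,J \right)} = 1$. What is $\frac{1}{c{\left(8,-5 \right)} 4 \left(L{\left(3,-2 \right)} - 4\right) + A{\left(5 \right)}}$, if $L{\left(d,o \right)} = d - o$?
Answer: $\frac{1}{9} \approx 0.11111$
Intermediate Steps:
$A{\left(R \right)} = R$
$\frac{1}{c{\left(8,-5 \right)} 4 \left(L{\left(3,-2 \right)} - 4\right) + A{\left(5 \right)}} = \frac{1}{1 \cdot 4 \left(\left(3 - -2\right) - 4\right) + 5} = \frac{1}{1 \cdot 4 \left(\left(3 + 2\right) - 4\right) + 5} = \frac{1}{1 \cdot 4 \left(5 - 4\right) + 5} = \frac{1}{1 \cdot 4 \cdot 1 + 5} = \frac{1}{1 \cdot 4 + 5} = \frac{1}{4 + 5} = \frac{1}{9}$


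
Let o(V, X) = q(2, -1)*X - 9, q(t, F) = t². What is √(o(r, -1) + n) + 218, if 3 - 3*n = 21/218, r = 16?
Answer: 218 + I*√571814/218 ≈ 218.0 + 3.4687*I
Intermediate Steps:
o(V, X) = -9 + 4*X (o(V, X) = 2²*X - 9 = 4*X - 9 = -9 + 4*X)
n = 211/218 (n = 1 - 7/218 = 211/218 ≈ 0.96789)
√(o(r, -1) + n) + 218 = √((-9 + 4*(-1)) + 211/218) + 218 = √((-9 - 4) + 211/218) + 218 = √(-13 + 211/218) + 218 = √(-2623/218) + 218 = I*√571814/218 + 218 = 218 + I*√571814/218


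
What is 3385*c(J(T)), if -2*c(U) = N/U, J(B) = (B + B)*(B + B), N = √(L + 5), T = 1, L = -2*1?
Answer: -3385*√3/8 ≈ -732.87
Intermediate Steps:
L = -2
N = √3 (N = √(-2 + 5) = √3 ≈ 1.7320)
J(B) = 4*B² (J(B) = (2*B)*(2*B) = 4*B²)
c(U) = -√3/(2*U)
3385*c(J(T)) = 3385*(-√3/(2*(4*1²))) = 3385*(-√3/(2*(4*1))) = 3385*(-½*√3/4) = 3385*(-½*√3*¼) = 3385*(-√3/8) = -3385*√3/8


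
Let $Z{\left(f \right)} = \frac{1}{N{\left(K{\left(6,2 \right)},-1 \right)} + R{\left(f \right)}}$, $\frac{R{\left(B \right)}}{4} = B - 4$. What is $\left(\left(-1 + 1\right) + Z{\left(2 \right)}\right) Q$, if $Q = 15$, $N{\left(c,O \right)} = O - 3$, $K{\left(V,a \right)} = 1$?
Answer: $- \frac{5}{4} \approx -1.25$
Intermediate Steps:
$N{\left(c,O \right)} = -3 + O$
$R{\left(B \right)} = -16 + 4 B$ ($R{\left(B \right)} = 4 \left(B - 4\right) = 4 \left(-4 + B\right) = -16 + 4 B$)
$Z{\left(f \right)} = \frac{1}{-20 + 4 f}$ ($Z{\left(f \right)} = \frac{1}{\left(-3 - 1\right) + \left(-16 + 4 f\right)} = \frac{1}{-4 + \left(-16 + 4 f\right)} = \frac{1}{-20 + 4 f}$)
$\left(\left(-1 + 1\right) + Z{\left(2 \right)}\right) Q = \left(\left(-1 + 1\right) + \frac{1}{4 \left(-5 + 2\right)}\right) 15 = \left(0 + \frac{1}{4 \left(-3\right)}\right) 15 = \left(0 + \frac{1}{4} \left(- \frac{1}{3}\right)\right) 15 = \left(0 - \frac{1}{12}\right) 15 = \left(- \frac{1}{12}\right) 15 = - \frac{5}{4}$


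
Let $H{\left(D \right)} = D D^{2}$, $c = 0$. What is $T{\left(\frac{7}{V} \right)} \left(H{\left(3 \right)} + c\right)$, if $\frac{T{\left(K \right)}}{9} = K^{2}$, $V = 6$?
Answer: $\frac{1323}{4} \approx 330.75$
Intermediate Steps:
$H{\left(D \right)} = D^{3}$
$T{\left(K \right)} = 9 K^{2}$
$T{\left(\frac{7}{V} \right)} \left(H{\left(3 \right)} + c\right) = 9 \left(\frac{7}{6}\right)^{2} \left(3^{3} + 0\right) = 9 \left(7 \cdot \frac{1}{6}\right)^{2} \left(27 + 0\right) = 9 \left(\frac{7}{6}\right)^{2} \cdot 27 = 9 \cdot \frac{49}{36} \cdot 27 = \frac{49}{4} \cdot 27 = \frac{1323}{4}$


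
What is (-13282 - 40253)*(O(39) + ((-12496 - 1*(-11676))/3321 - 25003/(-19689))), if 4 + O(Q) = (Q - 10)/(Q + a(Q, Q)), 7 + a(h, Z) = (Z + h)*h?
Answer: 2984095202335/18783306 ≈ 1.5887e+5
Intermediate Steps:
a(h, Z) = -7 + h*(Z + h) (a(h, Z) = -7 + (Z + h)*h = -7 + h*(Z + h))
O(Q) = -4 + (-10 + Q)/(-7 + Q + 2*Q**2) (O(Q) = -4 + (Q - 10)/(Q + (-7 + Q**2 + Q*Q)) = -4 + (-10 + Q)/(Q + (-7 + Q**2 + Q**2)) = -4 + (-10 + Q)/(Q + (-7 + 2*Q**2)) = -4 + (-10 + Q)/(-7 + Q + 2*Q**2))
(-13282 - 40253)*(O(39) + ((-12496 - 1*(-11676))/3321 - 25003/(-19689))) = (-13282 - 40253)*((18 - 8*39**2 - 3*39)/(-7 + 39 + 2*39**2) + ((-12496 - 1*(-11676))/3321 - 25003/(-19689))) = -53535*((18 - 8*1521 - 117)/(-7 + 39 + 2*1521) + ((-12496 + 11676)*(1/3321) - 25003*(-1/19689))) = -53535*((18 - 12168 - 117)/(-7 + 39 + 3042) + (-820*1/3321 + 25003/19689)) = -53535*(-12267/3074 + (-20/81 + 25003/19689)) = -53535*((1/3074)*(-12267) + 543821/531603) = -53535*(-423/106 + 543821/531603) = -53535*(-167223043/56349918) = 2984095202335/18783306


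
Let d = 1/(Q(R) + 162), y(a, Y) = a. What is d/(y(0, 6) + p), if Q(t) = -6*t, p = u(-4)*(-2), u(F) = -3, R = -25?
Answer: 1/1872 ≈ 0.00053419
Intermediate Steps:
p = 6 (p = -3*(-2) = 6)
d = 1/312 (d = 1/(-6*(-25) + 162) = 1/(150 + 162) = 1/312 ≈ 0.0032051)
d/(y(0, 6) + p) = (1/312)/(0 + 6) = (1/312)/6 = (⅙)*(1/312) = 1/1872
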